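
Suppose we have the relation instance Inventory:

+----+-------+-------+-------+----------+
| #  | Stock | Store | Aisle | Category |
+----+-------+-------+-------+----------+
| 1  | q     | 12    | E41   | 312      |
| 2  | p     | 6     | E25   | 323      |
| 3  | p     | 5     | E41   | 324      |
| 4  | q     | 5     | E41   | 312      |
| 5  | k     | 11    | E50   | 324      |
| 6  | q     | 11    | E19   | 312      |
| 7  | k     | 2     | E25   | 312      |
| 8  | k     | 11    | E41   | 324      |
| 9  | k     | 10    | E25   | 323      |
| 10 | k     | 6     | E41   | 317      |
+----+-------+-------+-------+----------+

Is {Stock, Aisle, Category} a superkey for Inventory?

No

Rows 1 and 4 have the same {Stock, Aisle, Category} value (Stock=q, Aisle=E41, Category=312) but are distinct tuples, so {Stock, Aisle, Category} does not determine every attribute — not a superkey.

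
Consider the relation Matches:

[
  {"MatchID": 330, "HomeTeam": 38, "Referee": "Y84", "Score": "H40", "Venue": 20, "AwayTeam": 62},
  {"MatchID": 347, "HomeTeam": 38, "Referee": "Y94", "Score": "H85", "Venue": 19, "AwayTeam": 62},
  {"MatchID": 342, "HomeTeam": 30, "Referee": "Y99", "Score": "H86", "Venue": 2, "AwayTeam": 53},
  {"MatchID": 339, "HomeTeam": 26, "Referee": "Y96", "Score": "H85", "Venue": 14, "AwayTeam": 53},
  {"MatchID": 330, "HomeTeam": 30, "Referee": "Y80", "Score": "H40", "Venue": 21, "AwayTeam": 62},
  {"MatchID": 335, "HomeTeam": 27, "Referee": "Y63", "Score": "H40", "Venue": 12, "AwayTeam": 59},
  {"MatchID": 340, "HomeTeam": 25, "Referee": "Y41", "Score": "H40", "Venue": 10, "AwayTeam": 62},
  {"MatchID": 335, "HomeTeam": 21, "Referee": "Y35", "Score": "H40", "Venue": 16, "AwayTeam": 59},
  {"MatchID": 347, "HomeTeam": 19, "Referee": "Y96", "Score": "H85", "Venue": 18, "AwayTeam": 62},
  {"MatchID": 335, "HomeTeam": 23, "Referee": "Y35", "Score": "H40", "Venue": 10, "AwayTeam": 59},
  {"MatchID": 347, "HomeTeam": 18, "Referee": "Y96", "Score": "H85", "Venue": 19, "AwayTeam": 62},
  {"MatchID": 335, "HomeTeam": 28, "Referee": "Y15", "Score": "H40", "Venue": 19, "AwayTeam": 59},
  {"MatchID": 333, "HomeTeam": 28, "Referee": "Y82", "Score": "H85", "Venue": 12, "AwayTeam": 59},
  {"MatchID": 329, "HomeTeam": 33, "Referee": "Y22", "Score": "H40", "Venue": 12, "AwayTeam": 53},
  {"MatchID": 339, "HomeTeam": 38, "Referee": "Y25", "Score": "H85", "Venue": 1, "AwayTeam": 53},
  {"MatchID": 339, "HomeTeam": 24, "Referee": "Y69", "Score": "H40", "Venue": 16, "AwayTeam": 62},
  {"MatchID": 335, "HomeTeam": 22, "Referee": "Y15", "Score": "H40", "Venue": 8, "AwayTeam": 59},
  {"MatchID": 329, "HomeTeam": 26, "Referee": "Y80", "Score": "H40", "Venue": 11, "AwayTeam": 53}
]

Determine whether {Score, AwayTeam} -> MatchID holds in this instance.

No

(Score=H40, AwayTeam=62): 4 rows → MatchID takes values {330, 340, 339} — violation
(Score=H85, AwayTeam=62): 3 rows → MatchID = 347, 347, 347 ✓
(Score=H86, AwayTeam=53): 1 row → MatchID = 342 ✓
(Score=H85, AwayTeam=53): 2 rows → MatchID = 339, 339 ✓
(Score=H40, AwayTeam=59): 5 rows → MatchID = 335, 335, 335, 335, 335 ✓
(Score=H85, AwayTeam=59): 1 row → MatchID = 333 ✓
(Score=H40, AwayTeam=53): 2 rows → MatchID = 329, 329 ✓
Two rows agree on {Score, AwayTeam} but differ on MatchID, so {Score, AwayTeam} -> MatchID does not hold.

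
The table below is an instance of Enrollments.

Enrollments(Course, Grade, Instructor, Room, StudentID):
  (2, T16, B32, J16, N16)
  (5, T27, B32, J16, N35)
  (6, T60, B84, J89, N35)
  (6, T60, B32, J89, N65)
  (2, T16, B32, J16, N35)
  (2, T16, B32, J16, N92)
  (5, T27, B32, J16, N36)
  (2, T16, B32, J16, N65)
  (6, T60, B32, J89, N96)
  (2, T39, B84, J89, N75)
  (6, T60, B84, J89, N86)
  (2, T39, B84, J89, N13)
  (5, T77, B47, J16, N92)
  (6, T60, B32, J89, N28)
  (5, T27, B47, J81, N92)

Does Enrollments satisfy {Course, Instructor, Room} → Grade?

Yes

(Course=2, Instructor=B32, Room=J16): 4 rows → Grade = T16, T16, T16, T16 ✓
(Course=5, Instructor=B32, Room=J16): 2 rows → Grade = T27, T27 ✓
(Course=6, Instructor=B84, Room=J89): 2 rows → Grade = T60, T60 ✓
(Course=6, Instructor=B32, Room=J89): 3 rows → Grade = T60, T60, T60 ✓
(Course=2, Instructor=B84, Room=J89): 2 rows → Grade = T39, T39 ✓
(Course=5, Instructor=B47, Room=J16): 1 row → Grade = T77 ✓
(Course=5, Instructor=B47, Room=J81): 1 row → Grade = T27 ✓
Every {Course, Instructor, Room} value is associated with a single Grade value, so {Course, Instructor, Room} → Grade holds.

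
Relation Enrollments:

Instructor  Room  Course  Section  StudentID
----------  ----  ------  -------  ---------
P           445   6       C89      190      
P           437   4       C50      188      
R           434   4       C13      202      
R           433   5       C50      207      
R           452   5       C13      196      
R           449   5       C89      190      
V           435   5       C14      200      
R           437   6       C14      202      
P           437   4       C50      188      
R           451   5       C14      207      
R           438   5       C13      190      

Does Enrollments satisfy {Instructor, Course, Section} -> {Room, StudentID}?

No

(Instructor=P, Course=6, Section=C89): 1 row → {Room,StudentID} = (445, 190) ✓
(Instructor=P, Course=4, Section=C50): 2 rows → {Room,StudentID} = (437, 188), (437, 188) ✓
(Instructor=R, Course=4, Section=C13): 1 row → {Room,StudentID} = (434, 202) ✓
(Instructor=R, Course=5, Section=C50): 1 row → {Room,StudentID} = (433, 207) ✓
(Instructor=R, Course=5, Section=C13): 2 rows → {Room,StudentID} takes values {(452, 196), (438, 190)} — violation
(Instructor=R, Course=5, Section=C89): 1 row → {Room,StudentID} = (449, 190) ✓
(Instructor=V, Course=5, Section=C14): 1 row → {Room,StudentID} = (435, 200) ✓
(Instructor=R, Course=6, Section=C14): 1 row → {Room,StudentID} = (437, 202) ✓
(Instructor=R, Course=5, Section=C14): 1 row → {Room,StudentID} = (451, 207) ✓
Two rows agree on {Instructor, Course, Section} but differ on {Room, StudentID}, so {Instructor, Course, Section} -> {Room, StudentID} does not hold.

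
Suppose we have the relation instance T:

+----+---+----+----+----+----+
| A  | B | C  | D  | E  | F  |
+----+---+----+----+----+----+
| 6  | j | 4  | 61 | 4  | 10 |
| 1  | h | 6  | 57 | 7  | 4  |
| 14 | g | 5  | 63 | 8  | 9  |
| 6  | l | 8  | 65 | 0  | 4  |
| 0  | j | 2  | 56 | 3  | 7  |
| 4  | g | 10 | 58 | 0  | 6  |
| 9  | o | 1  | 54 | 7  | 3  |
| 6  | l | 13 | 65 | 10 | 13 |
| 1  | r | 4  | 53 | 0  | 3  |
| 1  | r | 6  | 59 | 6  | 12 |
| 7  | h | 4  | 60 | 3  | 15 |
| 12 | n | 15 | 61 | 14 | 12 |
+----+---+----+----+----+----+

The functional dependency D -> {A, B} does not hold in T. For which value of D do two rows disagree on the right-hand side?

D=61: 2 rows → {A,B} takes values {(6, j), (12, n)} — violation
D=57: 1 row → {A,B} = (1, h) ✓
D=63: 1 row → {A,B} = (14, g) ✓
D=65: 2 rows → {A,B} = (6, l), (6, l) ✓
D=56: 1 row → {A,B} = (0, j) ✓
D=58: 1 row → {A,B} = (4, g) ✓
D=54: 1 row → {A,B} = (9, o) ✓
D=53: 1 row → {A,B} = (1, r) ✓
D=59: 1 row → {A,B} = (1, r) ✓
D=60: 1 row → {A,B} = (7, h) ✓
The only D value with inconsistent RHS is D=61.

61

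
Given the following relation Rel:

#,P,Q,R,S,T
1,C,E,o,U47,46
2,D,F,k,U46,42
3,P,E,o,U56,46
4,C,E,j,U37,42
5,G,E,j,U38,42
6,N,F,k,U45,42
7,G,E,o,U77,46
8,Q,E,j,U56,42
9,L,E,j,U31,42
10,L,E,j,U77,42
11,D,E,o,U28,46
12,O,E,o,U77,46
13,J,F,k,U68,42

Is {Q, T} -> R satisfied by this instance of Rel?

(Q=E, T=46): rows 1, 3, 7, 11, 12 → R = o, o, o, o, o ✓
(Q=F, T=42): rows 2, 6, 13 → R = k, k, k ✓
(Q=E, T=42): rows 4, 5, 8, 9, 10 → R = j, j, j, j, j ✓
Every {Q, T} value is associated with a single R value, so {Q, T} -> R holds.

Yes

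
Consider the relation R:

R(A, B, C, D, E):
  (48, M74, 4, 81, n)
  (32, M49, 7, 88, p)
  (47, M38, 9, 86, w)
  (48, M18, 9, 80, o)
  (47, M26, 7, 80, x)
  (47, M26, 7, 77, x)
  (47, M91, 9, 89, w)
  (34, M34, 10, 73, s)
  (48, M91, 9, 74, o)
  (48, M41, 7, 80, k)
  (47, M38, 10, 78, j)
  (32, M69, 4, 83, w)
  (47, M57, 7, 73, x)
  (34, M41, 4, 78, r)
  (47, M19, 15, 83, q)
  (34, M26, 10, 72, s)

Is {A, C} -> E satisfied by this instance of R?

(A=48, C=4): 1 row → E = n ✓
(A=32, C=7): 1 row → E = p ✓
(A=47, C=9): 2 rows → E = w, w ✓
(A=48, C=9): 2 rows → E = o, o ✓
(A=47, C=7): 3 rows → E = x, x, x ✓
(A=34, C=10): 2 rows → E = s, s ✓
(A=48, C=7): 1 row → E = k ✓
(A=47, C=10): 1 row → E = j ✓
(A=32, C=4): 1 row → E = w ✓
(A=34, C=4): 1 row → E = r ✓
(A=47, C=15): 1 row → E = q ✓
Every {A, C} value is associated with a single E value, so {A, C} -> E holds.

Yes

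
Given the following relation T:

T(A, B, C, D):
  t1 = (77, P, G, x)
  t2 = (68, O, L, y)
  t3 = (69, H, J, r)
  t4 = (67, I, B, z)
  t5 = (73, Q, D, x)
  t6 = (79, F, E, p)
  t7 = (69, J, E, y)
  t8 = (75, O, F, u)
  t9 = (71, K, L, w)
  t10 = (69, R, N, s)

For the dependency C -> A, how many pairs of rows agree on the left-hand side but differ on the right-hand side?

2

C=L: violating pairs (2,9) — 1 pair.
C=E: violating pairs (6,7) — 1 pair.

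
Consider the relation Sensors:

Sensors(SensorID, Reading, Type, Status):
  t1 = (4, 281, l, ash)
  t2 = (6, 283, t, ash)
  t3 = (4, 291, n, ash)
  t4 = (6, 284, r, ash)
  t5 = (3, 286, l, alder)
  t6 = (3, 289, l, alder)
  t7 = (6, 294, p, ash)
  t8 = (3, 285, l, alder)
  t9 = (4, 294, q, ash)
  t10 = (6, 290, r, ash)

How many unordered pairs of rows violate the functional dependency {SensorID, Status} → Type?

8

(SensorID=4, Status=ash): violating pairs (1,3), (1,9), (3,9) — 3 pairs.
(SensorID=6, Status=ash): violating pairs (2,4), (2,7), (2,10), (4,7), (7,10) — 5 pairs.
(SensorID=3, Status=alder): all 3 rows agree on Type — 0 pairs.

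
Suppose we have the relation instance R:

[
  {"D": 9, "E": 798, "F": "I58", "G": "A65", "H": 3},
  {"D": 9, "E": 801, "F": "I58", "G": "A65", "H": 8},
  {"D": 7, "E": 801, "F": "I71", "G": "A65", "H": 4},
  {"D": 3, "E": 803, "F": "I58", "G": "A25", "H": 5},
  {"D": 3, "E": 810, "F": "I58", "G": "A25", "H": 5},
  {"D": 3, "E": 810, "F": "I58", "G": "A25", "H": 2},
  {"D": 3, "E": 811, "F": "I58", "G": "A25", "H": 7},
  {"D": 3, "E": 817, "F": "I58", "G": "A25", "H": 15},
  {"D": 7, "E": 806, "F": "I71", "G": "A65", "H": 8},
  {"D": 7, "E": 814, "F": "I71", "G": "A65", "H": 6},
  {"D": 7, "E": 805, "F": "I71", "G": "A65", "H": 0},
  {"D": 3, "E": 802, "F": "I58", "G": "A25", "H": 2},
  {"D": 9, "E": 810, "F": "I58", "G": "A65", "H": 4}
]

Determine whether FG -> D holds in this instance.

(F=I58, G=A65): 3 rows → D = 9, 9, 9 ✓
(F=I71, G=A65): 4 rows → D = 7, 7, 7, 7 ✓
(F=I58, G=A25): 6 rows → D = 3, 3, 3, 3, 3, 3 ✓
Every FG value is associated with a single D value, so FG -> D holds.

Yes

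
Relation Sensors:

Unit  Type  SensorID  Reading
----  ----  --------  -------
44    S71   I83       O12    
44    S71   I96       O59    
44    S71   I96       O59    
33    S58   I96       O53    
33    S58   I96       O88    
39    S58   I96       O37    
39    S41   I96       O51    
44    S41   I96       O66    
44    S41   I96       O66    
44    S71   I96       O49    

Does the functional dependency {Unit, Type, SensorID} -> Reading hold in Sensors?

(Unit=44, Type=S71, SensorID=I83): 1 row → Reading = O12 ✓
(Unit=44, Type=S71, SensorID=I96): 3 rows → Reading takes values {O59, O49} — violation
(Unit=33, Type=S58, SensorID=I96): 2 rows → Reading takes values {O53, O88} — violation
(Unit=39, Type=S58, SensorID=I96): 1 row → Reading = O37 ✓
(Unit=39, Type=S41, SensorID=I96): 1 row → Reading = O51 ✓
(Unit=44, Type=S41, SensorID=I96): 2 rows → Reading = O66, O66 ✓
Two rows agree on {Unit, Type, SensorID} but differ on Reading, so {Unit, Type, SensorID} -> Reading does not hold.

No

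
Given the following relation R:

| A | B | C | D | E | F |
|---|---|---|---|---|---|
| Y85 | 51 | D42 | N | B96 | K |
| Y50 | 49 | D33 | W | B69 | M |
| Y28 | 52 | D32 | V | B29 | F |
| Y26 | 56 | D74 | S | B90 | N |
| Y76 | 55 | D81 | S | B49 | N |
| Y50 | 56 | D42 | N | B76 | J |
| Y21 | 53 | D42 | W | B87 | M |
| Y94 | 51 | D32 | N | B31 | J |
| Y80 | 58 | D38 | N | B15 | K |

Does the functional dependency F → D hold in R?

Yes

F=K: 2 rows → D = N, N ✓
F=M: 2 rows → D = W, W ✓
F=F: 1 row → D = V ✓
F=N: 2 rows → D = S, S ✓
F=J: 2 rows → D = N, N ✓
Every F value is associated with a single D value, so F → D holds.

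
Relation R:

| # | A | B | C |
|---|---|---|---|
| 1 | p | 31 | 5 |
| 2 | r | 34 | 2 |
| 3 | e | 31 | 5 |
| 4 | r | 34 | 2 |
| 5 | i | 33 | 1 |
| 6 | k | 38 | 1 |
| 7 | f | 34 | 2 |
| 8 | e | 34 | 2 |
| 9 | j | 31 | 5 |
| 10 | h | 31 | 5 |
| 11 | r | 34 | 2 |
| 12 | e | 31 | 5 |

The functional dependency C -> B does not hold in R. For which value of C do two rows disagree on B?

C=5: rows 1, 3, 9, 10, 12 → B = 31, 31, 31, 31, 31 ✓
C=2: rows 2, 4, 7, 8, 11 → B = 34, 34, 34, 34, 34 ✓
C=1: rows 5, 6 → B takes values {33, 38} — violation
The only C value with inconsistent B is C=1.

1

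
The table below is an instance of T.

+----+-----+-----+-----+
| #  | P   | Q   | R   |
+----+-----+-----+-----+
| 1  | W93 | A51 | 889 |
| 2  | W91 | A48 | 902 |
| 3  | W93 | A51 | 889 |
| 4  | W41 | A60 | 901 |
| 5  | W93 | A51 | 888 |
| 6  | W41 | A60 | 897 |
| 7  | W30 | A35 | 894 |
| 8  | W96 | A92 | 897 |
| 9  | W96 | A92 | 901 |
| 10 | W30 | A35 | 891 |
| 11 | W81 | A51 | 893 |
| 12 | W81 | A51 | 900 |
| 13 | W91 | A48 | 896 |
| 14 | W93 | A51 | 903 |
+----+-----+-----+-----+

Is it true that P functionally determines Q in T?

P=W93: rows 1, 3, 5, 14 → Q = A51, A51, A51, A51 ✓
P=W91: rows 2, 13 → Q = A48, A48 ✓
P=W41: rows 4, 6 → Q = A60, A60 ✓
P=W30: rows 7, 10 → Q = A35, A35 ✓
P=W96: rows 8, 9 → Q = A92, A92 ✓
P=W81: rows 11, 12 → Q = A51, A51 ✓
Every P value is associated with a single Q value, so P -> Q holds.

Yes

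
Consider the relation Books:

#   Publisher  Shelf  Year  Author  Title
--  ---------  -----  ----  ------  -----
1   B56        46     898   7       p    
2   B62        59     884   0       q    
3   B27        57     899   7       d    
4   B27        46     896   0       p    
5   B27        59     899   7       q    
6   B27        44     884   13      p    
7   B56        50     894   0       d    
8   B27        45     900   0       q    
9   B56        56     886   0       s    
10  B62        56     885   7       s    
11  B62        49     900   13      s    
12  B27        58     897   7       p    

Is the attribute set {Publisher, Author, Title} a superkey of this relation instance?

Yes

All 12 rows have distinct {Publisher, Author, Title} values, so {Publisher, Author, Title} → (all attributes) holds and {Publisher, Author, Title} is a superkey.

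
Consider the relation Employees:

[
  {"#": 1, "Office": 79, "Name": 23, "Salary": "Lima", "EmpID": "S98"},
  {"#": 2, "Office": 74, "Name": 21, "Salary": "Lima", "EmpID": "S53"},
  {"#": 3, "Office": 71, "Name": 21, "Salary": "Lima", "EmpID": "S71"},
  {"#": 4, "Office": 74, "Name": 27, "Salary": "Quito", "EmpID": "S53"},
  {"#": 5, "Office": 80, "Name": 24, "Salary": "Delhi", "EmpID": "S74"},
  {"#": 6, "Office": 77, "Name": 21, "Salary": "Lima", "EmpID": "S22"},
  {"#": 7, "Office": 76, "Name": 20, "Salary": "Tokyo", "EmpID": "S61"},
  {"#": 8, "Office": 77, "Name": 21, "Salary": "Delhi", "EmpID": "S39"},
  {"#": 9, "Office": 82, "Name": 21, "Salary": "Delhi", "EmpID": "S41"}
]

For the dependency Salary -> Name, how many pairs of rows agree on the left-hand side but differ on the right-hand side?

5

Salary=Lima: violating pairs (1,2), (1,3), (1,6) — 3 pairs.
Salary=Delhi: violating pairs (5,8), (5,9) — 2 pairs.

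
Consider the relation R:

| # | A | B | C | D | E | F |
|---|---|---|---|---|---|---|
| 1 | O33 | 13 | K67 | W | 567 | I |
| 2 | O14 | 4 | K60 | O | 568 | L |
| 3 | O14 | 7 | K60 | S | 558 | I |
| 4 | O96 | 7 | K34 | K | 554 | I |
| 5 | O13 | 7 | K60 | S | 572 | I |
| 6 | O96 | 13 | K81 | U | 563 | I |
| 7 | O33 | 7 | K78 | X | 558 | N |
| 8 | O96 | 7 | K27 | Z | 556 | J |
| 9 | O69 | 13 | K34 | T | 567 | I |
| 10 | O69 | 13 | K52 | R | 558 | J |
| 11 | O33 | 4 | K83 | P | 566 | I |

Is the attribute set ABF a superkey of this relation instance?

Yes

All 11 rows have distinct ABF values, so ABF → (all attributes) holds and ABF is a superkey.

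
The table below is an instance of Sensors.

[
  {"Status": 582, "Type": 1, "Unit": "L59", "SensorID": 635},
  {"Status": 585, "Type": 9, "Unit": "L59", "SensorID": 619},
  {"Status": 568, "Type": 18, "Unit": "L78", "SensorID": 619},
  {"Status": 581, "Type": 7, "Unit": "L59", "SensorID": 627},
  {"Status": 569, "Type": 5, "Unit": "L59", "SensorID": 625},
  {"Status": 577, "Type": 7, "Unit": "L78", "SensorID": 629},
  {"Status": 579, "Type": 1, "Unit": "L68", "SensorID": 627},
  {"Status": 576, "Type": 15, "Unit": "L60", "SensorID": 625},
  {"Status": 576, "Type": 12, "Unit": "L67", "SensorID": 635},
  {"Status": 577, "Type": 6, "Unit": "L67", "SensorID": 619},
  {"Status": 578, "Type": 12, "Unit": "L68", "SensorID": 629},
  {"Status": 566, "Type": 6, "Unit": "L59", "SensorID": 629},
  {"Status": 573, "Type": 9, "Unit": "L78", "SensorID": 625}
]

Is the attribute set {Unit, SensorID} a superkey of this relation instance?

All 13 rows have distinct {Unit, SensorID} values, so {Unit, SensorID} → (all attributes) holds and {Unit, SensorID} is a superkey.

Yes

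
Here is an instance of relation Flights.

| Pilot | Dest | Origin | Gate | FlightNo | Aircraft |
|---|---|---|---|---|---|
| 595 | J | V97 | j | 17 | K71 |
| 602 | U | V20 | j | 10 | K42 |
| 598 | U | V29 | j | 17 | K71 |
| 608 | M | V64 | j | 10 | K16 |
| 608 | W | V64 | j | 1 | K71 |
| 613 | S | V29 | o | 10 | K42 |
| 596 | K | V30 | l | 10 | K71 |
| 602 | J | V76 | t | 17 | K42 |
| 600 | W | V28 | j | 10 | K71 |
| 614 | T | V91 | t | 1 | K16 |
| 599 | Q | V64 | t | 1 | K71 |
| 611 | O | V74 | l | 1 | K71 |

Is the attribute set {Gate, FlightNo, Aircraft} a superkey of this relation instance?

Two distinct rows share (Gate=j, FlightNo=17, Aircraft=K71), so {Gate, FlightNo, Aircraft} does not determine every attribute — not a superkey.

No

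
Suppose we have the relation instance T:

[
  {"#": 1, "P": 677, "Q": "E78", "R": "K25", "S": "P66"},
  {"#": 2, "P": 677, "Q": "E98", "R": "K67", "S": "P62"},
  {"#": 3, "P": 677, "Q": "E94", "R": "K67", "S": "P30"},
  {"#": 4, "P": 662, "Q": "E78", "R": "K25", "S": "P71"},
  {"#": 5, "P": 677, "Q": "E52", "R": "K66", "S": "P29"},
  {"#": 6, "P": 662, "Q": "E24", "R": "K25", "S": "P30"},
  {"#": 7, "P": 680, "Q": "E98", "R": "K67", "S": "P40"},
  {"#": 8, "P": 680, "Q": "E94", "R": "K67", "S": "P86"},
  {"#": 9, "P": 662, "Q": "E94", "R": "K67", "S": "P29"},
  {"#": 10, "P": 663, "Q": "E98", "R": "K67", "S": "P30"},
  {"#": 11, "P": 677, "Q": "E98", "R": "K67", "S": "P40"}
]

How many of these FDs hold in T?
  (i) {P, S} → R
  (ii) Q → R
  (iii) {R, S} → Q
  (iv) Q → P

2

(i) {P, S} → R: every LHS value maps to a single RHS value — holds.
(ii) Q → R: every LHS value maps to a single RHS value — holds.
(iii) {R, S} → Q: (R=K67, S=P30): rows 3, 10 → Q takes values {E94, E98} — violation — fails.
(iv) Q → P: Q=E78: rows 1, 4 → P takes values {677, 662} — violation; Q=E98: rows 2, 7, 10, 11 → P takes values {677, 680, 663} — violation; Q=E94: rows 3, 8, 9 → P takes values {677, 680, 662} — violation — fails.
2 of the 4 dependencies hold.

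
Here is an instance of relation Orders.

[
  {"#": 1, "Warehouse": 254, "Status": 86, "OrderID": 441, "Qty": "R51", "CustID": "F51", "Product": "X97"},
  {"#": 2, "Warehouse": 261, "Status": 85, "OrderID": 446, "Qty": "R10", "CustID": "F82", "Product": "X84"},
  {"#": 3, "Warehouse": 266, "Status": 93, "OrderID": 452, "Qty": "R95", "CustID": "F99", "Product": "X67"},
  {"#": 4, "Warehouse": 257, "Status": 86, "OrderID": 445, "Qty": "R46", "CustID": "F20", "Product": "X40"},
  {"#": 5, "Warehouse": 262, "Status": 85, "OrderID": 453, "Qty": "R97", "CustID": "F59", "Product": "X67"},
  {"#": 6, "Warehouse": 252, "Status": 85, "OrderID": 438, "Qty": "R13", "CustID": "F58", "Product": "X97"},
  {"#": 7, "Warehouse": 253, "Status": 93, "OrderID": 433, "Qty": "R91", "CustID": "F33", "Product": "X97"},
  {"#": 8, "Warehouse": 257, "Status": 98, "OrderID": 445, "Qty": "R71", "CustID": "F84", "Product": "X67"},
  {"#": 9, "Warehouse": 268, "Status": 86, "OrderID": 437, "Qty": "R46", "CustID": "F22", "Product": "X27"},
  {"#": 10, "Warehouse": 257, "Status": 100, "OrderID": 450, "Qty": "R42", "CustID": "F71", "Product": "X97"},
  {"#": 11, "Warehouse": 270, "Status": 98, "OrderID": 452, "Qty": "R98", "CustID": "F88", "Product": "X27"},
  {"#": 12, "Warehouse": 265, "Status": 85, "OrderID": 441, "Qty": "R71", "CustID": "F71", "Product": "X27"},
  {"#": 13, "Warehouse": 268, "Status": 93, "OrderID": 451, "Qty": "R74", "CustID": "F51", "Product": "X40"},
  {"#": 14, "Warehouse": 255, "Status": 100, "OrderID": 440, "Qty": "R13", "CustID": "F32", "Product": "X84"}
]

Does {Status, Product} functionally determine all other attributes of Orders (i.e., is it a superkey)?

Yes

All 14 rows have distinct {Status, Product} values, so {Status, Product} → (all attributes) holds and {Status, Product} is a superkey.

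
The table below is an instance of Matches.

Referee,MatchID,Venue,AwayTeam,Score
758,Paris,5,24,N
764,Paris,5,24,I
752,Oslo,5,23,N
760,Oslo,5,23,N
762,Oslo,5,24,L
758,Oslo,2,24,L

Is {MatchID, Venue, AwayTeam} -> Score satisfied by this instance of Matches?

No

(MatchID=Paris, Venue=5, AwayTeam=24): 2 rows → Score takes values {N, I} — violation
(MatchID=Oslo, Venue=5, AwayTeam=23): 2 rows → Score = N, N ✓
(MatchID=Oslo, Venue=5, AwayTeam=24): 1 row → Score = L ✓
(MatchID=Oslo, Venue=2, AwayTeam=24): 1 row → Score = L ✓
Two rows agree on {MatchID, Venue, AwayTeam} but differ on Score, so {MatchID, Venue, AwayTeam} -> Score does not hold.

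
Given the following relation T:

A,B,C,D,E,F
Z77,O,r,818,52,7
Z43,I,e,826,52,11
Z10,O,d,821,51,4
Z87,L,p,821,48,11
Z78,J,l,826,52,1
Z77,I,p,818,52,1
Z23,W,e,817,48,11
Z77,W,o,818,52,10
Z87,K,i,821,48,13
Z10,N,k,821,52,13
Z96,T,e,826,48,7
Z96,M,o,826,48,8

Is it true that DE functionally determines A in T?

(D=818, E=52): 3 rows → A = Z77, Z77, Z77 ✓
(D=826, E=52): 2 rows → A takes values {Z43, Z78} — violation
(D=821, E=51): 1 row → A = Z10 ✓
(D=821, E=48): 2 rows → A = Z87, Z87 ✓
(D=817, E=48): 1 row → A = Z23 ✓
(D=821, E=52): 1 row → A = Z10 ✓
(D=826, E=48): 2 rows → A = Z96, Z96 ✓
Two rows agree on DE but differ on A, so DE → A does not hold.

No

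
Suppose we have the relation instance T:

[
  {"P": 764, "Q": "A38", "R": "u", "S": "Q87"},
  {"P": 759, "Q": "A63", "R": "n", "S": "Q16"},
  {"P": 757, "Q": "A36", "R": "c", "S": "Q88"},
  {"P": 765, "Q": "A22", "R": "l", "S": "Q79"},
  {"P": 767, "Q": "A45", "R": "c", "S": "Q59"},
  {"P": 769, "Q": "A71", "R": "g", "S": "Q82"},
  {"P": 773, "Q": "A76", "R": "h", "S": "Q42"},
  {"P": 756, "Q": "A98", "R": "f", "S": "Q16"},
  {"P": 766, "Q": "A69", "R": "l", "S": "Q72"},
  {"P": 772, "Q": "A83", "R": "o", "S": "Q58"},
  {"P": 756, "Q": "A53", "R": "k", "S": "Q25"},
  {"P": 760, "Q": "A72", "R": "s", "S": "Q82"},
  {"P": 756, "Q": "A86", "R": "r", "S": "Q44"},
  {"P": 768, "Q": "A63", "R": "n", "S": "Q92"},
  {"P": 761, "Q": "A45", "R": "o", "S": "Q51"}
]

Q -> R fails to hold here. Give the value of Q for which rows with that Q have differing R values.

A45

Q=A38: 1 row → R = u ✓
Q=A63: 2 rows → R = n, n ✓
Q=A36: 1 row → R = c ✓
Q=A22: 1 row → R = l ✓
Q=A45: 2 rows → R takes values {c, o} — violation
Q=A71: 1 row → R = g ✓
Q=A76: 1 row → R = h ✓
Q=A98: 1 row → R = f ✓
Q=A69: 1 row → R = l ✓
Q=A83: 1 row → R = o ✓
Q=A53: 1 row → R = k ✓
Q=A72: 1 row → R = s ✓
Q=A86: 1 row → R = r ✓
The only Q value with inconsistent R is Q=A45.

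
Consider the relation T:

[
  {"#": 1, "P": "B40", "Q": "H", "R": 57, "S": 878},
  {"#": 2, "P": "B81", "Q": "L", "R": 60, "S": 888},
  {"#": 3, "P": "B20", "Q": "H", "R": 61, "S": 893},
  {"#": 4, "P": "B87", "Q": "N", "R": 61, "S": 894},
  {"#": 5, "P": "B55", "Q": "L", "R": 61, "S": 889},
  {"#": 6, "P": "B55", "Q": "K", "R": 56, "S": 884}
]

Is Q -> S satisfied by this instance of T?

Q=H: rows 1, 3 → S takes values {878, 893} — violation
Q=L: rows 2, 5 → S takes values {888, 889} — violation
Q=N: row 4 → S = 894 ✓
Q=K: row 6 → S = 884 ✓
Two rows agree on Q but differ on S, so Q -> S does not hold.

No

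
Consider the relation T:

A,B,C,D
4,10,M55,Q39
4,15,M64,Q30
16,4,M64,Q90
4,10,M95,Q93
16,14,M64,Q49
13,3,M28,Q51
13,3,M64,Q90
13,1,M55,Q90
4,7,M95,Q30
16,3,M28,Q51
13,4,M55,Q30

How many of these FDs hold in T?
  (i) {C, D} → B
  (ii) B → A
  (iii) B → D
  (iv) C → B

0

(i) {C, D} → B: (C=M64, D=Q90): 2 rows → B takes values {4, 3} — violation — fails.
(ii) B → A: B=4: 2 rows → A takes values {16, 13} — violation; B=3: 3 rows → A takes values {13, 16} — violation — fails.
(iii) B → D: B=10: 2 rows → D takes values {Q39, Q93} — violation; B=4: 2 rows → D takes values {Q90, Q30} — violation; B=3: 3 rows → D takes values {Q51, Q90} — violation — fails.
(iv) C → B: C=M55: 3 rows → B takes values {10, 1, 4} — violation; C=M64: 4 rows → B takes values {15, 4, 14, 3} — violation; C=M95: 2 rows → B takes values {10, 7} — violation — fails.
None of the 4 dependencies hold.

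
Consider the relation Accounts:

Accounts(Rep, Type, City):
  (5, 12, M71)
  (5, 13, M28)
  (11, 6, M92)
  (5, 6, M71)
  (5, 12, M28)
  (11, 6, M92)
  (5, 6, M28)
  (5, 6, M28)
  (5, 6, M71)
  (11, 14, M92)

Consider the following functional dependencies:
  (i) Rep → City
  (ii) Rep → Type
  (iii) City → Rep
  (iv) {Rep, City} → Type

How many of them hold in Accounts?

(i) Rep → City: Rep=5: 7 rows → City takes values {M71, M28} — violation — fails.
(ii) Rep → Type: Rep=5: 7 rows → Type takes values {12, 13, 6} — violation; Rep=11: 3 rows → Type takes values {6, 14} — violation — fails.
(iii) City → Rep: every LHS value maps to a single RHS value — holds.
(iv) {Rep, City} → Type: (Rep=5, City=M71): 3 rows → Type takes values {12, 6} — violation; (Rep=5, City=M28): 4 rows → Type takes values {13, 12, 6} — violation; (Rep=11, City=M92): 3 rows → Type takes values {6, 14} — violation — fails.
1 of the 4 dependencies holds.

1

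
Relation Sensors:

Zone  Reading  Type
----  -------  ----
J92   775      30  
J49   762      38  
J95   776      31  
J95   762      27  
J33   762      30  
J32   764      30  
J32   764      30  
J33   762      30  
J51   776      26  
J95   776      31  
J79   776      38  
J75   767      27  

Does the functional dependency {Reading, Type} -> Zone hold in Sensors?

Yes

(Reading=775, Type=30): 1 row → Zone = J92 ✓
(Reading=762, Type=38): 1 row → Zone = J49 ✓
(Reading=776, Type=31): 2 rows → Zone = J95, J95 ✓
(Reading=762, Type=27): 1 row → Zone = J95 ✓
(Reading=762, Type=30): 2 rows → Zone = J33, J33 ✓
(Reading=764, Type=30): 2 rows → Zone = J32, J32 ✓
(Reading=776, Type=26): 1 row → Zone = J51 ✓
(Reading=776, Type=38): 1 row → Zone = J79 ✓
(Reading=767, Type=27): 1 row → Zone = J75 ✓
Every {Reading, Type} value is associated with a single Zone value, so {Reading, Type} -> Zone holds.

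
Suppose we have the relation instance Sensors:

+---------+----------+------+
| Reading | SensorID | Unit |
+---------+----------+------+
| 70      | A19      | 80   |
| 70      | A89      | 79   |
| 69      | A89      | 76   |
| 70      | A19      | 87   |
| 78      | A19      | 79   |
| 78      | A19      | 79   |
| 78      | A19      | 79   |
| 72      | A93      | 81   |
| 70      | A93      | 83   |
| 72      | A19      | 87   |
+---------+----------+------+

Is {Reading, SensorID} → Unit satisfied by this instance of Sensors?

(Reading=70, SensorID=A19): 2 rows → Unit takes values {80, 87} — violation
(Reading=70, SensorID=A89): 1 row → Unit = 79 ✓
(Reading=69, SensorID=A89): 1 row → Unit = 76 ✓
(Reading=78, SensorID=A19): 3 rows → Unit = 79, 79, 79 ✓
(Reading=72, SensorID=A93): 1 row → Unit = 81 ✓
(Reading=70, SensorID=A93): 1 row → Unit = 83 ✓
(Reading=72, SensorID=A19): 1 row → Unit = 87 ✓
Two rows agree on {Reading, SensorID} but differ on Unit, so {Reading, SensorID} → Unit does not hold.

No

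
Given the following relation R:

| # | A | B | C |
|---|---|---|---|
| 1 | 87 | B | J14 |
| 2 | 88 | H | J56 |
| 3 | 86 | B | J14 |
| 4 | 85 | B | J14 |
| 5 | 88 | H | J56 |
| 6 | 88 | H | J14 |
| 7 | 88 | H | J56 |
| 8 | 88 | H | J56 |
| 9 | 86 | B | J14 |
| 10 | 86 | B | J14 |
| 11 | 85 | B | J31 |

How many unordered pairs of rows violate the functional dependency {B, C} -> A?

(B=B, C=J14): violating pairs (1,3), (1,4), (1,9), (1,10), (3,4), (4,9), (4,10) — 7 pairs.
(B=H, C=J56): all 4 rows agree on A — 0 pairs.

7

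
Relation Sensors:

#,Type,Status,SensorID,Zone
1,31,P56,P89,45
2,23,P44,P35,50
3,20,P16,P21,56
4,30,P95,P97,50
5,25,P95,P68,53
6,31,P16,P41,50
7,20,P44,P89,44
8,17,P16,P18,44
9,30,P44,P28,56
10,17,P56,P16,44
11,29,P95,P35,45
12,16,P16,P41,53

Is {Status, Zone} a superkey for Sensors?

All 12 rows have distinct {Status, Zone} values, so {Status, Zone} → (all attributes) holds and {Status, Zone} is a superkey.

Yes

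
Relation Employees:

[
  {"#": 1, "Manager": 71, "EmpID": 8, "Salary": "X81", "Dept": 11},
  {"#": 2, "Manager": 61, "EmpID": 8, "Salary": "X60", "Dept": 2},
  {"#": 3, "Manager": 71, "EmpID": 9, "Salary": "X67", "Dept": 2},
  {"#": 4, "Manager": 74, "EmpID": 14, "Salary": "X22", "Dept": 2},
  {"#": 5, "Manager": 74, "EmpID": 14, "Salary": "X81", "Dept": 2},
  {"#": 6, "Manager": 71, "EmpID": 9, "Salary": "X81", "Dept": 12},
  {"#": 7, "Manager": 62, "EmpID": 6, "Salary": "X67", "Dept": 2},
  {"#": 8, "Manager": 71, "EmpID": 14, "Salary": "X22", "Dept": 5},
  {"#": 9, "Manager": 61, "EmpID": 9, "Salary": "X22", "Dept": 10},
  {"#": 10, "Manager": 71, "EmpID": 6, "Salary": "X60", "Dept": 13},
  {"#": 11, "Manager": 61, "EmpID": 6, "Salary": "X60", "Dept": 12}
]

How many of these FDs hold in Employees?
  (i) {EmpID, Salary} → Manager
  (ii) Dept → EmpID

(i) {EmpID, Salary} → Manager: (EmpID=14, Salary=X22): rows 4, 8 → Manager takes values {74, 71} — violation; (EmpID=6, Salary=X60): rows 10, 11 → Manager takes values {71, 61} — violation — fails.
(ii) Dept → EmpID: Dept=2: rows 2, 3, 4, 5, 7 → EmpID takes values {8, 9, 14, 6} — violation; Dept=12: rows 6, 11 → EmpID takes values {9, 6} — violation — fails.
None of the 2 dependencies hold.

0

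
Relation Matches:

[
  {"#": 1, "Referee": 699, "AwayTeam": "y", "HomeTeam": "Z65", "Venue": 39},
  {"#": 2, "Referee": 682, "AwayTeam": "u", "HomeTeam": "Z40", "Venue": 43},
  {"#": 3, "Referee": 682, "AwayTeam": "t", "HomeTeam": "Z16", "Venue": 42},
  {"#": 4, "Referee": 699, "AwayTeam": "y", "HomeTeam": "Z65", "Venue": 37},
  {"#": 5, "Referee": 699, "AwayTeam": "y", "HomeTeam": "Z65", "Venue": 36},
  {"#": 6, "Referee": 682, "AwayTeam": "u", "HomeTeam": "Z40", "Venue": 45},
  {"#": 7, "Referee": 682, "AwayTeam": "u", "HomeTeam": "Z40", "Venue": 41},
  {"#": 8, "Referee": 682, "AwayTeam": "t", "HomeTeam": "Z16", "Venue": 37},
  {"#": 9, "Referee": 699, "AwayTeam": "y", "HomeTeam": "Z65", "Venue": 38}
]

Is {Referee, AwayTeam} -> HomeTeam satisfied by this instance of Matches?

Yes

(Referee=699, AwayTeam=y): rows 1, 4, 5, 9 → HomeTeam = Z65, Z65, Z65, Z65 ✓
(Referee=682, AwayTeam=u): rows 2, 6, 7 → HomeTeam = Z40, Z40, Z40 ✓
(Referee=682, AwayTeam=t): rows 3, 8 → HomeTeam = Z16, Z16 ✓
Every {Referee, AwayTeam} value is associated with a single HomeTeam value, so {Referee, AwayTeam} -> HomeTeam holds.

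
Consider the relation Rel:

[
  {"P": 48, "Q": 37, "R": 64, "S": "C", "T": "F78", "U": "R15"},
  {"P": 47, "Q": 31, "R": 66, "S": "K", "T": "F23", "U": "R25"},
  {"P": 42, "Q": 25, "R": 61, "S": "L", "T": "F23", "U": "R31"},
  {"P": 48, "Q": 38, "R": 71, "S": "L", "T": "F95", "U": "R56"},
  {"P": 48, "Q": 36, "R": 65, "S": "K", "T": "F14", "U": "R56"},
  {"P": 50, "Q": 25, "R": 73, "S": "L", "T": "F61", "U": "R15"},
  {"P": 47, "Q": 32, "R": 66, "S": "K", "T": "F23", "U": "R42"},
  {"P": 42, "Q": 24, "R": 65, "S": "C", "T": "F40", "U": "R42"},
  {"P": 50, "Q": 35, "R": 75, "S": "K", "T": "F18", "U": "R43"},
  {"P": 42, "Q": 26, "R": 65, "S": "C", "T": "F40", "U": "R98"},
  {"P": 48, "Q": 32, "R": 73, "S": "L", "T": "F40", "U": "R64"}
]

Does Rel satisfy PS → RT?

No

(P=48, S=C): 1 row → {R,T} = (64, F78) ✓
(P=47, S=K): 2 rows → {R,T} = (66, F23), (66, F23) ✓
(P=42, S=L): 1 row → {R,T} = (61, F23) ✓
(P=48, S=L): 2 rows → {R,T} takes values {(71, F95), (73, F40)} — violation
(P=48, S=K): 1 row → {R,T} = (65, F14) ✓
(P=50, S=L): 1 row → {R,T} = (73, F61) ✓
(P=42, S=C): 2 rows → {R,T} = (65, F40), (65, F40) ✓
(P=50, S=K): 1 row → {R,T} = (75, F18) ✓
Two rows agree on PS but differ on RT, so PS → RT does not hold.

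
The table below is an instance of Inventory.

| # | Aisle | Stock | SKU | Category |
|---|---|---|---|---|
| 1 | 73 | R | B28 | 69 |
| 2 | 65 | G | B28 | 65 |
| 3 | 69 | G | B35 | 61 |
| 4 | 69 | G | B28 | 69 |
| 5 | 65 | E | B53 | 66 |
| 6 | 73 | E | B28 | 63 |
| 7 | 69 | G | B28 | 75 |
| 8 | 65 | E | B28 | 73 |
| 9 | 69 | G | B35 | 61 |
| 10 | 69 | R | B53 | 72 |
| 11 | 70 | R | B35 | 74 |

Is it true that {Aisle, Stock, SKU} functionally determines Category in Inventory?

No

(Aisle=73, Stock=R, SKU=B28): row 1 → Category = 69 ✓
(Aisle=65, Stock=G, SKU=B28): row 2 → Category = 65 ✓
(Aisle=69, Stock=G, SKU=B35): rows 3, 9 → Category = 61, 61 ✓
(Aisle=69, Stock=G, SKU=B28): rows 4, 7 → Category takes values {69, 75} — violation
(Aisle=65, Stock=E, SKU=B53): row 5 → Category = 66 ✓
(Aisle=73, Stock=E, SKU=B28): row 6 → Category = 63 ✓
(Aisle=65, Stock=E, SKU=B28): row 8 → Category = 73 ✓
(Aisle=69, Stock=R, SKU=B53): row 10 → Category = 72 ✓
(Aisle=70, Stock=R, SKU=B35): row 11 → Category = 74 ✓
Two rows agree on {Aisle, Stock, SKU} but differ on Category, so {Aisle, Stock, SKU} -> Category does not hold.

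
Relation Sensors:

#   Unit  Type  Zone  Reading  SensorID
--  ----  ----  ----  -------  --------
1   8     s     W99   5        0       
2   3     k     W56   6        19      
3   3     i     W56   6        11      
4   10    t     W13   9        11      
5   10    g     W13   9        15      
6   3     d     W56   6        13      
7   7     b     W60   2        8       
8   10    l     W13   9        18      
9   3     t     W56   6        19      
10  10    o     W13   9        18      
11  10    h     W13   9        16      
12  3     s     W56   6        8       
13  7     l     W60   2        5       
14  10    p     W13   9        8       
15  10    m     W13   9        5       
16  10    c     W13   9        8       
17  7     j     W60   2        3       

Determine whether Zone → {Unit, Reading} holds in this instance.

Zone=W99: row 1 → {Unit,Reading} = (8, 5) ✓
Zone=W56: rows 2, 3, 6, 9, 12 → {Unit,Reading} = (3, 6), (3, 6), (3, 6), (3, 6), (3, 6) ✓
Zone=W13: rows 4, 5, 8, 10, 11, 14, 15, 16 → {Unit,Reading} = (10, 9), (10, 9), (10, 9), (10, 9), (10, 9), (10, 9), (10, 9), (10, 9) ✓
Zone=W60: rows 7, 13, 17 → {Unit,Reading} = (7, 2), (7, 2), (7, 2) ✓
Every Zone value is associated with a single {Unit, Reading} value, so Zone → {Unit, Reading} holds.

Yes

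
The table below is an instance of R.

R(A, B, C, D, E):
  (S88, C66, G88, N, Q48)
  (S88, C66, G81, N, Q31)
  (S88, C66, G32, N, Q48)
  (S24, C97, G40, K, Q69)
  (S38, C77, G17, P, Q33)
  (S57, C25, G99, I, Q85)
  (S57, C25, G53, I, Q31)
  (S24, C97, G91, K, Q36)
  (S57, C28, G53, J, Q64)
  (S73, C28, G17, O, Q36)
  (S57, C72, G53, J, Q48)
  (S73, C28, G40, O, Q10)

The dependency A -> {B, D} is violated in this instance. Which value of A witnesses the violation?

S57

A=S88: 3 rows → {B,D} = (C66, N), (C66, N), (C66, N) ✓
A=S24: 2 rows → {B,D} = (C97, K), (C97, K) ✓
A=S38: 1 row → {B,D} = (C77, P) ✓
A=S57: 4 rows → {B,D} takes values {(C25, I), (C28, J), (C72, J)} — violation
A=S73: 2 rows → {B,D} = (C28, O), (C28, O) ✓
The only A value with inconsistent RHS is A=S57.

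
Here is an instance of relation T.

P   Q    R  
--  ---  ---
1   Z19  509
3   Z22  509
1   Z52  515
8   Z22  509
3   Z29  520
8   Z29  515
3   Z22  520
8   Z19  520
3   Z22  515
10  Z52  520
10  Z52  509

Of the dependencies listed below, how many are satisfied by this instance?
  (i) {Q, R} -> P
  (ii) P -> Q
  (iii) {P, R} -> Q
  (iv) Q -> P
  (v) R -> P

(i) {Q, R} -> P: (Q=Z22, R=509): 2 rows → P takes values {3, 8} — violation — fails.
(ii) P -> Q: P=1: 2 rows → Q takes values {Z19, Z52} — violation; P=3: 4 rows → Q takes values {Z22, Z29} — violation; P=8: 3 rows → Q takes values {Z22, Z29, Z19} — violation — fails.
(iii) {P, R} -> Q: (P=3, R=520): 2 rows → Q takes values {Z29, Z22} — violation — fails.
(iv) Q -> P: Q=Z19: 2 rows → P takes values {1, 8} — violation; Q=Z22: 4 rows → P takes values {3, 8} — violation; Q=Z52: 3 rows → P takes values {1, 10} — violation; Q=Z29: 2 rows → P takes values {3, 8} — violation — fails.
(v) R -> P: R=509: 4 rows → P takes values {1, 3, 8, 10} — violation; R=515: 3 rows → P takes values {1, 8, 3} — violation; R=520: 4 rows → P takes values {3, 8, 10} — violation — fails.
None of the 5 dependencies hold.

0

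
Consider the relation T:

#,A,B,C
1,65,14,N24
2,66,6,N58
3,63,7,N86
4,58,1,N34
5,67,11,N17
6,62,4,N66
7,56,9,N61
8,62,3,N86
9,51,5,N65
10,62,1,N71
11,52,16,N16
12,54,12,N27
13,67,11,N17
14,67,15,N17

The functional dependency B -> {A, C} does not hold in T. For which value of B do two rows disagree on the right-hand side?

1

B=14: row 1 → {A,C} = (65, N24) ✓
B=6: row 2 → {A,C} = (66, N58) ✓
B=7: row 3 → {A,C} = (63, N86) ✓
B=1: rows 4, 10 → {A,C} takes values {(58, N34), (62, N71)} — violation
B=11: rows 5, 13 → {A,C} = (67, N17), (67, N17) ✓
B=4: row 6 → {A,C} = (62, N66) ✓
B=9: row 7 → {A,C} = (56, N61) ✓
B=3: row 8 → {A,C} = (62, N86) ✓
B=5: row 9 → {A,C} = (51, N65) ✓
B=16: row 11 → {A,C} = (52, N16) ✓
B=12: row 12 → {A,C} = (54, N27) ✓
B=15: row 14 → {A,C} = (67, N17) ✓
The only B value with inconsistent RHS is B=1.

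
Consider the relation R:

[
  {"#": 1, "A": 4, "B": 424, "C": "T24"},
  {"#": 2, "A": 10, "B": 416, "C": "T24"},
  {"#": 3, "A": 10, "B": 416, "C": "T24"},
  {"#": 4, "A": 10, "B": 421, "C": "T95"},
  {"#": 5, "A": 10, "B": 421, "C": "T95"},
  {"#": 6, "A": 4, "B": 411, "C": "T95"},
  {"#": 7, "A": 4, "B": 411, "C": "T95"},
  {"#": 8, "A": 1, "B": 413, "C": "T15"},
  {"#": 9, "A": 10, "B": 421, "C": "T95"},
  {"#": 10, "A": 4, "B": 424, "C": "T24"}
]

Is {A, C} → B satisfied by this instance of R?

Yes

(A=4, C=T24): rows 1, 10 → B = 424, 424 ✓
(A=10, C=T24): rows 2, 3 → B = 416, 416 ✓
(A=10, C=T95): rows 4, 5, 9 → B = 421, 421, 421 ✓
(A=4, C=T95): rows 6, 7 → B = 411, 411 ✓
(A=1, C=T15): row 8 → B = 413 ✓
Every {A, C} value is associated with a single B value, so {A, C} → B holds.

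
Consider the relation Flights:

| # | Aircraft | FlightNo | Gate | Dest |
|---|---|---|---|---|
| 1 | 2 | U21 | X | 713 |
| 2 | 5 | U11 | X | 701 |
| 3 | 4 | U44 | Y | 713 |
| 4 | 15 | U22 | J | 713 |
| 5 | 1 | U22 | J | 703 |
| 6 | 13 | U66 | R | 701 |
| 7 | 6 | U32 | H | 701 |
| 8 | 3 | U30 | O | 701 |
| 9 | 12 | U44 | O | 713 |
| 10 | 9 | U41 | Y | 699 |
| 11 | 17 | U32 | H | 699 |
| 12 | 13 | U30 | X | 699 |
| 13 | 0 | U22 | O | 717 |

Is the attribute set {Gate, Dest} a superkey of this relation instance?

All 13 rows have distinct {Gate, Dest} values, so {Gate, Dest} → (all attributes) holds and {Gate, Dest} is a superkey.

Yes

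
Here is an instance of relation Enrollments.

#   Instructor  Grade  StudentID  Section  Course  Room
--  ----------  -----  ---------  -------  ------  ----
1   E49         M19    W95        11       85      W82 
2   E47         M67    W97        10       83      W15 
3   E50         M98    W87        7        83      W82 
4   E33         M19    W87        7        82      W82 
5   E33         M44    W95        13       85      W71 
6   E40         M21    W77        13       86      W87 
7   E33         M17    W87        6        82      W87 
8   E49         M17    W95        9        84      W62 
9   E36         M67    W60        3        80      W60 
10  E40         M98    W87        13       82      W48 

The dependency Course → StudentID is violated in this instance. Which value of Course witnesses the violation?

Course=85: rows 1, 5 → StudentID = W95, W95 ✓
Course=83: rows 2, 3 → StudentID takes values {W97, W87} — violation
Course=82: rows 4, 7, 10 → StudentID = W87, W87, W87 ✓
Course=86: row 6 → StudentID = W77 ✓
Course=84: row 8 → StudentID = W95 ✓
Course=80: row 9 → StudentID = W60 ✓
The only Course value with inconsistent StudentID is Course=83.

83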